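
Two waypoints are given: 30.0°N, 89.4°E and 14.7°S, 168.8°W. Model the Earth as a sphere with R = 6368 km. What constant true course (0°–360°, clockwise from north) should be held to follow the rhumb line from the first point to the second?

Δψ = ln[tan(π/4+φ₂/2)/tan(π/4+φ₁/2)] = -0.8087
Δλ = +1.7767 rad (taken the short way round)
course = atan2(Δλ, Δψ) = 114.47°

114.5°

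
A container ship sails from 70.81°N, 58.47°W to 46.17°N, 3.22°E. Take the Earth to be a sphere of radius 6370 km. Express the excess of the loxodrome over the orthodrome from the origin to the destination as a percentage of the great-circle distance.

3.7%

Great circle: σ = 0.6612 rad → d_gc = Rσ = 4211.7 km
Rhumb: Δφ = -0.4300, Δλ = +1.0767, Δψ = -0.8670, q = Δφ/Δψ = 0.4960 → d_rh = R√(Δφ²+q²Δλ²) = 4367.7 km
Excess = (4367.7 − 4211.7) / 4211.7 = 156.0 / 4211.7 = 3.70% ≈ 3.7%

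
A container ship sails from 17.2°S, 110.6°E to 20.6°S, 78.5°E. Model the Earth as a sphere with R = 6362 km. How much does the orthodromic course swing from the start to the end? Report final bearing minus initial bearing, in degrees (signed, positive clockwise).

At departure: θ₁ = atan2(sin Δλ cos φ₂, cos φ₁ sin φ₂ − sin φ₁ cos φ₂ cos Δλ) = 258.45°
At arrival: θ₂ = atan2(sin Δλ cos φ₁, −cos φ₂ sin φ₁ + sin φ₂ cos φ₁ cos Δλ) = 269.11°
Δθ = θ₂ − θ₁ = +10.7°

+10.7°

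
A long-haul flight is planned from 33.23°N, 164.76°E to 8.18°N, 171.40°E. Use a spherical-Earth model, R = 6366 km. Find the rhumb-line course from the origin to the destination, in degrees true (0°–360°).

166.2°

Δψ = ln[tan(π/4+φ₂/2)/tan(π/4+φ₁/2)] = -0.4723
Δλ = +0.1159 rad (taken the short way round)
course = atan2(Δλ, Δψ) = 166.21°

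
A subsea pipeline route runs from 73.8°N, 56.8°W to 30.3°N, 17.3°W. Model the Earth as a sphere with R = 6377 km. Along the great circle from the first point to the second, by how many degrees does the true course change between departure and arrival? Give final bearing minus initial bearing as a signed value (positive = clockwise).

Initial bearing θ₁ = atan2(sin Δλ cos φ₂, cos φ₁ sin φ₂ − sin φ₁ cos φ₂ cos Δλ) = 132.26°
Final bearing θ₂ = (initial bearing from the destination back to the start) + 180° = 166.16°
Δθ = θ₂ − θ₁ = +33.9°

+33.9°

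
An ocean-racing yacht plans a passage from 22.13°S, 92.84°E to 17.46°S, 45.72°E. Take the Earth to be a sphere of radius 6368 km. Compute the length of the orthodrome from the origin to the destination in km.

4936 km

Haversine: a = sin²(Δφ/2)+cos φ₁ cos φ₂ sin²(Δλ/2) = 0.14284;  σ = 2·atan2(√a,√(1−a))
σ = 44.412° → d = Rσ = 6368·0.77514 = 4936 km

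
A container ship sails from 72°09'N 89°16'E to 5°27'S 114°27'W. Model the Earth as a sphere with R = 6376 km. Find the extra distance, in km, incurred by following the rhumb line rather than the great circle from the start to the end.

Great circle: cos σ = sin φ₁ sin φ₂ + cos φ₁ cos φ₂ cos Δλ,  σ = 1.9496 rad → d_gc = 12430.4 km
Rhumb line: Δψ = -1.9465, q = Δφ/Δψ = 0.6958, d_rh = R√(Δφ²+q²Δλ²) = 14866.3 km
Excess = 14866.3 − 12430.4 = 2435.9 ≈ 2436 km

2436 km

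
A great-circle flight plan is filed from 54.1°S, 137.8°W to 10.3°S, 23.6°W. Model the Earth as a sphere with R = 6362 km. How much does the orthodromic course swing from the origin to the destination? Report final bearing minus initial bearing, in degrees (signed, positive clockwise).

At departure: θ₁ = atan2(sin Δλ cos φ₂, cos φ₁ sin φ₂ − sin φ₁ cos φ₂ cos Δλ) = 115.68°
At arrival: θ₂ = atan2(sin Δλ cos φ₁, −cos φ₂ sin φ₁ + sin φ₂ cos φ₁ cos Δλ) = 32.49°
Δθ = θ₂ − θ₁ = -83.2°

-83.2°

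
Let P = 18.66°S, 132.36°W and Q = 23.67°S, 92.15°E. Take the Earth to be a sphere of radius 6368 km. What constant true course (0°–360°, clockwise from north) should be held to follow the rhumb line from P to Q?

Δψ = ln[tan(π/4+φ₂/2)/tan(π/4+φ₁/2)] = -0.0938
Δλ = -2.3647 rad (taken the short way round)
course = atan2(Δλ, Δψ) = 267.73°

267.7°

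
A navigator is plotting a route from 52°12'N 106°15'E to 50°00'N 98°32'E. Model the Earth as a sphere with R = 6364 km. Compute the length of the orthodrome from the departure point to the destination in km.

591 km

Haversine: a = sin²(Δφ/2)+cos φ₁ cos φ₂ sin²(Δλ/2) = 0.00215;  σ = 2·atan2(√a,√(1−a))
σ = 5.318° → d = Rσ = 6364·0.09282 = 591 km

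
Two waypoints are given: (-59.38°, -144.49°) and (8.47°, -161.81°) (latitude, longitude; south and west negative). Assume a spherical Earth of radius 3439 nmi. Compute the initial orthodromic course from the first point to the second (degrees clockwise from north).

N = sin Δλ·cos φ₂ = -0.2945;  D = cos φ₁ sin φ₂ − sin φ₁ cos φ₂ cos Δλ = +0.8876
initial course = atan2(N, D) = 341.65°

341.6°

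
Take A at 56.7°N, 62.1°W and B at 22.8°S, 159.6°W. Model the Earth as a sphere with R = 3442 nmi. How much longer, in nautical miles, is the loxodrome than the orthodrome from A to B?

150 nmi

Great circle: cos σ = sin φ₁ sin φ₂ + cos φ₁ cos φ₂ cos Δλ,  σ = 1.9714 rad → d_gc = 6785.5 nmi
Rhumb line: Δψ = -1.6160, q = Δφ/Δψ = 0.8586, d_rh = R√(Δφ²+q²Δλ²) = 6935.6 nmi
Excess = 6935.6 − 6785.5 = 150.1 ≈ 150 nmi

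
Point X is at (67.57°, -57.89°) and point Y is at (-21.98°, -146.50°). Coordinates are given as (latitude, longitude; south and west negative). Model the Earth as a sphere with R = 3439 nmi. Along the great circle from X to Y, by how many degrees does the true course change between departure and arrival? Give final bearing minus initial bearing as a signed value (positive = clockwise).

At departure: θ₁ = atan2(sin Δλ cos φ₂, cos φ₁ sin φ₂ − sin φ₁ cos φ₂ cos Δλ) = 259.99°
At arrival: θ₂ = atan2(sin Δλ cos φ₁, −cos φ₂ sin φ₁ + sin φ₂ cos φ₁ cos Δλ) = 203.90°
Δθ = θ₂ − θ₁ = -56.1°

-56.1°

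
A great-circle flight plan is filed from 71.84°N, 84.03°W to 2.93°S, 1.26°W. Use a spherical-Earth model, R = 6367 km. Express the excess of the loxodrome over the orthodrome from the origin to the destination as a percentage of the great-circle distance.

Great circle: σ = 1.5802 rad → d_gc = Rσ = 10061.1 km
Rhumb: Δφ = -1.3050, Δλ = +1.4446, Δψ = -1.8849, q = Δφ/Δψ = 0.6923 → d_rh = R√(Δφ²+q²Δλ²) = 10468.4 km
Excess = (10468.4 − 10061.1) / 10061.1 = 407.3 / 10061.1 = 4.048% ≈ 4.0%

4.0%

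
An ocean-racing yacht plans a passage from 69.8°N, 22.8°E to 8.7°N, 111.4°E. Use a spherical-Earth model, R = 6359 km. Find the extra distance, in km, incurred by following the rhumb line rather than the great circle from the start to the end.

480 km

Great circle: cos σ = sin φ₁ sin φ₂ + cos φ₁ cos φ₂ cos Δλ,  σ = 1.4199 rad → d_gc = 9029.3 km
Rhumb line: Δψ = -1.5728, q = Δφ/Δψ = 0.6780, d_rh = R√(Δφ²+q²Δλ²) = 9509.7 km
Excess = 9509.7 − 9029.3 = 480.4 ≈ 480 km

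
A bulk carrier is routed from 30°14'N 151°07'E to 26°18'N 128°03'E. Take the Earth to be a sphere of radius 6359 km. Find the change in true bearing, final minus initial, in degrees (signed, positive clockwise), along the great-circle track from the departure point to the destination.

-11.0°

Initial bearing θ₁ = atan2(sin Δλ cos φ₂, cos φ₁ sin φ₂ − sin φ₁ cos φ₂ cos Δλ) = 264.71°
Final bearing θ₂ = (initial bearing from the destination back to the start) + 180° = 253.67°
Δθ = θ₂ − θ₁ = -11.0°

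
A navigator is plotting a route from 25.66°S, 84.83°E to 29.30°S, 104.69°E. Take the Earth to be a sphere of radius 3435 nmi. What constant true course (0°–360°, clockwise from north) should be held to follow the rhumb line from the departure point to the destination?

Δψ = ln[tan(π/4+φ₂/2)/tan(π/4+φ₁/2)] = -0.0716
Δλ = +0.3466 rad (taken the short way round)
course = atan2(Δλ, Δψ) = 101.68°

101.7°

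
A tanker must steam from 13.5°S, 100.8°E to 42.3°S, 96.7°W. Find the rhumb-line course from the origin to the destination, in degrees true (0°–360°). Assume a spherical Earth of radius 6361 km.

101.5°

Meridional parts: M(φ₁)=-0.2378, M(φ₂)=-0.8162 → ΔM = -0.5784;  Δλ = +2.8362 rad
tan C = Δλ / ΔM = -4.9035 → C = 101.53°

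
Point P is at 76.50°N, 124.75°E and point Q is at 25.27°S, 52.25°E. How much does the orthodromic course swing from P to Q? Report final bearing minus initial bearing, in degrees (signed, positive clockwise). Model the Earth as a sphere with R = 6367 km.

At departure: θ₁ = atan2(sin Δλ cos φ₂, cos φ₁ sin φ₂ − sin φ₁ cos φ₂ cos Δλ) = 247.11°
At arrival: θ₂ = atan2(sin Δλ cos φ₁, −cos φ₂ sin φ₁ + sin φ₂ cos φ₁ cos Δλ) = 193.76°
Δθ = θ₂ − θ₁ = -53.4°

-53.4°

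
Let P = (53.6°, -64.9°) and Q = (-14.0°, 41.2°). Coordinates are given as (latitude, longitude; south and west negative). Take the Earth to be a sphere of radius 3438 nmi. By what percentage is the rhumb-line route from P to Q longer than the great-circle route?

3.2%

Great circle: σ = 1.9331 rad → d_gc = Rσ = 6645.9 nmi
Rhumb: Δφ = -1.1798, Δλ = +1.8518, Δψ = -1.3592, q = Δφ/Δψ = 0.8681 → d_rh = R√(Δφ²+q²Δλ²) = 6855.3 nmi
Excess = (6855.3 − 6645.9) / 6645.9 = 209.4 / 6645.9 = 3.151% ≈ 3.2%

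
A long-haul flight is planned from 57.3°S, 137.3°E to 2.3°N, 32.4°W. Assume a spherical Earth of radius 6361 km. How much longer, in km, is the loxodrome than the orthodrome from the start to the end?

3019 km

Great circle: cos σ = sin φ₁ sin φ₂ + cos φ₁ cos φ₂ cos Δλ,  σ = 2.1711 rad → d_gc = 13810.2 km
Rhumb line: Δψ = +1.2665, q = Δφ/Δψ = 0.8213, d_rh = R√(Δφ²+q²Δλ²) = 16829.6 km
Excess = 16829.6 − 13810.2 = 3019.4 ≈ 3019 km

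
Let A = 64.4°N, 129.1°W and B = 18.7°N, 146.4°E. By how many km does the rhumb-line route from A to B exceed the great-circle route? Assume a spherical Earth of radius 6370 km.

390 km

Great circle: cos σ = sin φ₁ sin φ₂ + cos φ₁ cos φ₂ cos Δλ,  σ = 1.2362 rad → d_gc = 7874.7 km
Rhumb line: Δψ = -1.1496, q = Δφ/Δψ = 0.6938, d_rh = R√(Δφ²+q²Δλ²) = 8264.3 km
Excess = 8264.3 − 7874.7 = 389.6 ≈ 390 km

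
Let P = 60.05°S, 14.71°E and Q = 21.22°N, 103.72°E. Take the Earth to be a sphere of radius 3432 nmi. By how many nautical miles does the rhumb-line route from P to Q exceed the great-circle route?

142 nmi

Great circle: cos σ = sin φ₁ sin φ₂ + cos φ₁ cos φ₂ cos Δλ,  σ = 1.8813 rad → d_gc = 6456.8 nmi
Rhumb line: Δψ = +1.6978, q = Δφ/Δψ = 0.8354, d_rh = R√(Δφ²+q²Δλ²) = 6598.4 nmi
Excess = 6598.4 − 6456.8 = 141.6 ≈ 142 nmi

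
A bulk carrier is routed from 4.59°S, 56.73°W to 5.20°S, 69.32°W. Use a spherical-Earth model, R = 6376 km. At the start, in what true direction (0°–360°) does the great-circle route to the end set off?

θ = atan2( sin Δλ·cos φ₂ ,  cos φ₁ sin φ₂ − sin φ₁ cos φ₂ cos Δλ )
  = atan2(-0.2171, -0.0126) = 266.69°

266.7°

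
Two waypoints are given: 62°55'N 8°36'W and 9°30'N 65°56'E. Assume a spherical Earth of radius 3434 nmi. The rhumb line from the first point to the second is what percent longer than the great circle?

Great circle: σ = 1.3008 rad → d_gc = Rσ = 4467.1 nmi
Rhumb: Δφ = -0.9323, Δλ = +1.3009, Δψ = -1.2570, q = Δφ/Δψ = 0.7417 → d_rh = R√(Δφ²+q²Δλ²) = 4607.2 nmi
Excess = (4607.2 − 4467.1) / 4467.1 = 140.1 / 4467.1 = 3.14% ≈ 3.1%

3.1%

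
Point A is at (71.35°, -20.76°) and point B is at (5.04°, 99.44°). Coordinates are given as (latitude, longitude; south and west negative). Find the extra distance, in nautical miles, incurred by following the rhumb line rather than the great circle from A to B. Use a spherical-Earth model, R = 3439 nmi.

614 nmi

Great circle: cos σ = sin φ₁ sin φ₂ + cos φ₁ cos φ₂ cos Δλ,  σ = 1.6479 rad → d_gc = 5667.0 nmi
Rhumb line: Δψ = -1.7186, q = Δφ/Δψ = 0.6734, d_rh = R√(Δφ²+q²Δλ²) = 6280.6 nmi
Excess = 6280.6 − 5667.0 = 613.6 ≈ 614 nmi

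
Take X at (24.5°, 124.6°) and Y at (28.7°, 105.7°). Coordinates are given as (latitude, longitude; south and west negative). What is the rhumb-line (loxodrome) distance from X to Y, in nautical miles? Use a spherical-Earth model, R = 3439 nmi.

Rhumb course C = atan2(Δλ, Δψ) with Δψ = ln[tan(π/4+φ₂/2)/tan(π/4+φ₁/2)] = +0.0820, Δλ = -0.3299 → C = 283.96°
d = R·|Δφ| / |cos C| = 3439·0.07330 / 0.24127 = 1045 nmi

1045 nmi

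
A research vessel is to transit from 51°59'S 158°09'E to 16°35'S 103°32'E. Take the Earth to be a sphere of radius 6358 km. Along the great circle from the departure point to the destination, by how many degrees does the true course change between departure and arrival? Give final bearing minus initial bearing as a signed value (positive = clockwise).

Initial bearing θ₁ = atan2(sin Δλ cos φ₂, cos φ₁ sin φ₂ − sin φ₁ cos φ₂ cos Δλ) = 288.50°
Final bearing θ₂ = (initial bearing from the destination back to the start) + 180° = 322.45°
Δθ = θ₂ − θ₁ = +34.0°

+34.0°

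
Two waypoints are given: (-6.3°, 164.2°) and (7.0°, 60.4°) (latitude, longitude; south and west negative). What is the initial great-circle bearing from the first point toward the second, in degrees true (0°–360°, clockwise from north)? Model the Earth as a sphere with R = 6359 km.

275.6°

N = sin Δλ·cos φ₂ = -0.9639;  D = cos φ₁ sin φ₂ − sin φ₁ cos φ₂ cos Δλ = +0.0952
initial course = atan2(N, D) = 275.64°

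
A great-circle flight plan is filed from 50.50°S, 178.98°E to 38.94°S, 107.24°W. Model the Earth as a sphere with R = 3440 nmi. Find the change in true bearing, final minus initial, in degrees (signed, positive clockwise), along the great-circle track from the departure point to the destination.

-55.9°

Initial bearing θ₁ = atan2(sin Δλ cos φ₂, cos φ₁ sin φ₂ − sin φ₁ cos φ₂ cos Δλ) = 107.27°
Final bearing θ₂ = (initial bearing from the destination back to the start) + 180° = 51.35°
Δθ = θ₂ − θ₁ = -55.9°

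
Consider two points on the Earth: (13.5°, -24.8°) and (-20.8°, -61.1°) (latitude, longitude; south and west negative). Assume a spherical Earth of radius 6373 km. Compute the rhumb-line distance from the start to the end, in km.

Rhumb course C = atan2(Δλ, Δψ) with Δψ = ln[tan(π/4+φ₂/2)/tan(π/4+φ₁/2)] = -0.6091, Δλ = -0.6336 → C = 226.13°
d = R·|Δφ| / |cos C| = 6373·0.59865 / 0.69306 = 5505 km

5505 km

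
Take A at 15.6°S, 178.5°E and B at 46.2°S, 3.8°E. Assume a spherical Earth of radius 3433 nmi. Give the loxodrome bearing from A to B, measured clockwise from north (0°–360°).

Meridional parts: M(φ₁)=-0.2757, M(φ₂)=-0.9113 → ΔM = -0.6356;  Δλ = -3.0491 rad
tan C = Δλ / ΔM = +4.7971 → C = 258.22°

258.2°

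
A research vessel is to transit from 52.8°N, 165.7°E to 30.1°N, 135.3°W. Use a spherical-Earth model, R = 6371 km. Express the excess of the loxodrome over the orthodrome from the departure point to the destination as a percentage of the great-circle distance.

2.1%

Great circle: σ = 0.8381 rad → d_gc = Rσ = 5339.6 km
Rhumb: Δφ = -0.3962, Δλ = +1.0297, Δψ = -0.5377, q = Δφ/Δψ = 0.7368 → d_rh = R√(Δφ²+q²Δλ²) = 5453.1 km
Excess = (5453.1 − 5339.6) / 5339.6 = 113.5 / 5339.6 = 2.13% ≈ 2.1%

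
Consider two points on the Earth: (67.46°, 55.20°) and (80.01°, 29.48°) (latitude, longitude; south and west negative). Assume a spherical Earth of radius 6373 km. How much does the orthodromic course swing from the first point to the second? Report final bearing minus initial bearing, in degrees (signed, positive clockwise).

Initial bearing θ₁ = atan2(sin Δλ cos φ₂, cos φ₁ sin φ₂ − sin φ₁ cos φ₂ cos Δλ) = 342.11°
Final bearing θ₂ = (initial bearing from the destination back to the start) + 180° = 317.24°
Δθ = θ₂ − θ₁ = -24.9°

-24.9°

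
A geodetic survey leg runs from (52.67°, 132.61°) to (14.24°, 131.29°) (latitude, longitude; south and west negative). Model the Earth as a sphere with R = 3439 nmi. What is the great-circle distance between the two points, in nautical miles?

Haversine: a = sin²(Δφ/2)+cos φ₁ cos φ₂ sin²(Δλ/2) = 0.10839;  σ = 2·atan2(√a,√(1−a))
σ = 38.444° → d = Rσ = 3439·0.67098 = 2308 nmi

2308 nmi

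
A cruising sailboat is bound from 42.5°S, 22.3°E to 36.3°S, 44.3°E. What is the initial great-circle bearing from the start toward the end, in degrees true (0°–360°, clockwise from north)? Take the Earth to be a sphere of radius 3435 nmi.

77.2°

θ = atan2( sin Δλ·cos φ₂ ,  cos φ₁ sin φ₂ − sin φ₁ cos φ₂ cos Δλ )
  = atan2(+0.3019, +0.0684) = 77.24°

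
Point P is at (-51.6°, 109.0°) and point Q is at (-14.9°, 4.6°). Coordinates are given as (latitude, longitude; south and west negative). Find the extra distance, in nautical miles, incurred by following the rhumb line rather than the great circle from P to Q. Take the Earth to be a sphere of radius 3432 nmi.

304 nmi

Great circle: cos σ = sin φ₁ sin φ₂ + cos φ₁ cos φ₂ cos Δλ,  σ = 1.5185 rad → d_gc = 5211.6 nmi
Rhumb line: Δψ = +0.7918, q = Δφ/Δψ = 0.8089, d_rh = R√(Δφ²+q²Δλ²) = 5515.6 nmi
Excess = 5515.6 − 5211.6 = 304.0 ≈ 304 nmi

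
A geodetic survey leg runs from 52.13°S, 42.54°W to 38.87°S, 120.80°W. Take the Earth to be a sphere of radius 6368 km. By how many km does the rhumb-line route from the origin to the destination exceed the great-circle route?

Great circle: cos σ = sin φ₁ sin φ₂ + cos φ₁ cos φ₂ cos Δλ,  σ = 0.9365 rad → d_gc = 5963.4 km
Rhumb line: Δψ = +0.3325, q = Δφ/Δψ = 0.6961, d_rh = R√(Δφ²+q²Δλ²) = 6231.3 km
Excess = 6231.3 − 5963.4 = 267.9 ≈ 268 km

268 km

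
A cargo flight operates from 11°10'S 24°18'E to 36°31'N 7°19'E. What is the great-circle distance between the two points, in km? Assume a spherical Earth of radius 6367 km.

Haversine: a = sin²(Δφ/2)+cos φ₁ cos φ₂ sin²(Δλ/2) = 0.18058;  σ = 2·atan2(√a,√(1−a))
σ = 50.294° → d = Rσ = 6367·0.87780 = 5589 km

5589 km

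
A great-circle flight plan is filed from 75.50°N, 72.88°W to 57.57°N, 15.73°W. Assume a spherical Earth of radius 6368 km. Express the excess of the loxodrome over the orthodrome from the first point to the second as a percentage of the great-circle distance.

Great circle: σ = 0.4735 rad → d_gc = Rσ = 3015.0 km
Rhumb: Δφ = -0.3129, Δλ = +0.9975, Δψ = -0.8268, q = Δφ/Δψ = 0.3785 → d_rh = R√(Δφ²+q²Δλ²) = 3122.7 km
Excess = (3122.7 − 3015.0) / 3015.0 = 107.7 / 3015.0 = 3.57% ≈ 3.6%

3.6%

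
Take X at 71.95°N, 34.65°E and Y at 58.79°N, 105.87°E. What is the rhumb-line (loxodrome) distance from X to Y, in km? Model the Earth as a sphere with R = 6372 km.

Δψ = ln[tan(π/4+φ₂/2)/tan(π/4+φ₁/2)] = -0.5644;  Δφ = -0.2297 rad,  Δλ = +1.2430 rad
q = Δφ/Δψ = 0.4069
d = R·√(Δφ² + q²Δλ²) = 6372·0.55553 = 3540 km

3540 km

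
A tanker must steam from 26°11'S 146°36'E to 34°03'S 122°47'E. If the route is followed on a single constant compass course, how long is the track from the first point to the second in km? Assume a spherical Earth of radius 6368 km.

Δψ = ln[tan(π/4+φ₂/2)/tan(π/4+φ₁/2)] = -0.1589;  Δφ = -0.1373 rad,  Δλ = -0.4157 rad
q = Δφ/Δψ = 0.8639
d = R·√(Δφ² + q²Δλ²) = 6368·0.38445 = 2448 km

2448 km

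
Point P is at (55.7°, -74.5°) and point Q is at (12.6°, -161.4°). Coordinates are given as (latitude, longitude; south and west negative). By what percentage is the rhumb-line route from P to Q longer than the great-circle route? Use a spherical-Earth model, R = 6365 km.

3.9%

Great circle: σ = 1.3593 rad → d_gc = Rσ = 8651.8 km
Rhumb: Δφ = -0.7522, Δλ = -1.5167, Δψ = -0.9540, q = Δφ/Δψ = 0.7885 → d_rh = R√(Δφ²+q²Δλ²) = 8992.6 km
Excess = (8992.6 − 8651.8) / 8651.8 = 340.8 / 8651.8 = 3.94% ≈ 3.9%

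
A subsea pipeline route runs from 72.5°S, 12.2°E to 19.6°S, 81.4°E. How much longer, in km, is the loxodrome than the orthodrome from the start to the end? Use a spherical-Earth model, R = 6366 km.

Great circle: cos σ = sin φ₁ sin φ₂ + cos φ₁ cos φ₂ cos Δλ,  σ = 1.1368 rad → d_gc = 7236.7 km
Rhumb line: Δψ = +1.5224, q = Δφ/Δψ = 0.6065, d_rh = R√(Δφ²+q²Δλ²) = 7502.6 km
Excess = 7502.6 − 7236.7 = 265.9 ≈ 266 km

266 km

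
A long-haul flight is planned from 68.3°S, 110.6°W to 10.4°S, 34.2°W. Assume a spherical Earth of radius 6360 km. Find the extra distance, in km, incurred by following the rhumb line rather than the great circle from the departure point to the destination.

Great circle: cos σ = sin φ₁ sin φ₂ + cos φ₁ cos φ₂ cos Δλ,  σ = 1.3148 rad → d_gc = 8361.9 km
Rhumb line: Δψ = +1.4695, q = Δφ/Δψ = 0.6877, d_rh = R√(Δφ²+q²Δλ²) = 8678.7 km
Excess = 8678.7 − 8361.9 = 316.8 ≈ 317 km

317 km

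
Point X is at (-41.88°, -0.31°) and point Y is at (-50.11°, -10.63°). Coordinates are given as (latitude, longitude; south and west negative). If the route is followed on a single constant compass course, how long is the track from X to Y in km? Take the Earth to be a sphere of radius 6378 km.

Δψ = ln[tan(π/4+φ₂/2)/tan(π/4+φ₁/2)] = -0.2073;  Δφ = -0.1436 rad,  Δλ = -0.1801 rad
q = Δφ/Δψ = 0.6928
d = R·√(Δφ² + q²Δλ²) = 6378·0.19028 = 1214 km

1214 km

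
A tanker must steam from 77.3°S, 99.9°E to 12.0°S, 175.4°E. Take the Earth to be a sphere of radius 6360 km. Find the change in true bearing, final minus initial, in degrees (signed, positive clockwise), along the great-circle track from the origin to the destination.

Initial bearing θ₁ = atan2(sin Δλ cos φ₂, cos φ₁ sin φ₂ − sin φ₁ cos φ₂ cos Δλ) = 78.47°
Final bearing θ₂ = (initial bearing from the destination back to the start) + 180° = 12.72°
Δθ = θ₂ − θ₁ = -65.7°

-65.7°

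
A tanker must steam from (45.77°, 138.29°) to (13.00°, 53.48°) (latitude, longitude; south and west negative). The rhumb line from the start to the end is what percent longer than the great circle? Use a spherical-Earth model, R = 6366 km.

2.8%

Great circle: σ = 1.3462 rad → d_gc = Rσ = 8570.2 km
Rhumb: Δφ = -0.5719, Δλ = -1.4802, Δψ = -0.6716, q = Δφ/Δψ = 0.8516 → d_rh = R√(Δφ²+q²Δλ²) = 8811.7 km
Excess = (8811.7 − 8570.2) / 8570.2 = 241.5 / 8570.2 = 2.82% ≈ 2.8%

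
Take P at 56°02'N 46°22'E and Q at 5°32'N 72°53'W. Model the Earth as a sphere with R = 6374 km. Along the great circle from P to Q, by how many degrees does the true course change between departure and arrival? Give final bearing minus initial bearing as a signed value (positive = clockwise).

At departure: θ₁ = atan2(sin Δλ cos φ₂, cos φ₁ sin φ₂ − sin φ₁ cos φ₂ cos Δλ) = 297.77°
At arrival: θ₂ = atan2(sin Δλ cos φ₁, −cos φ₂ sin φ₁ + sin φ₂ cos φ₁ cos Δλ) = 209.78°
Δθ = θ₂ − θ₁ = -88.0°

-88.0°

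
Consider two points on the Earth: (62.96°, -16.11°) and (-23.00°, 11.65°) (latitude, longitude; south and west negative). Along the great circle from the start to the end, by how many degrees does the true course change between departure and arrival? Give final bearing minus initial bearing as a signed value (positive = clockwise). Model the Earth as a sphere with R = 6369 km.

At departure: θ₁ = atan2(sin Δλ cos φ₂, cos φ₁ sin φ₂ − sin φ₁ cos φ₂ cos Δλ) = 154.61°
At arrival: θ₂ = atan2(sin Δλ cos φ₁, −cos φ₂ sin φ₁ + sin φ₂ cos φ₁ cos Δλ) = 167.77°
Δθ = θ₂ − θ₁ = +13.2°

+13.2°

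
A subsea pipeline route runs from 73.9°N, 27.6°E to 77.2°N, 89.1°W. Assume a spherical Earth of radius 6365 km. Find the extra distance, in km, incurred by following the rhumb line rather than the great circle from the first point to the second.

510 km

Great circle: cos σ = sin φ₁ sin φ₂ + cos φ₁ cos φ₂ cos Δλ,  σ = 0.4292 rad → d_gc = 2731.9 km
Rhumb line: Δψ = +0.2318, q = Δφ/Δψ = 0.2485, d_rh = R√(Δφ²+q²Δλ²) = 3241.9 km
Excess = 3241.9 − 2731.9 = 510.0 ≈ 510 km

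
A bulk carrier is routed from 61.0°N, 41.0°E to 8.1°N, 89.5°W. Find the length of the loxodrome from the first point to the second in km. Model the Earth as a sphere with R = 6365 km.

Δψ = ln[tan(π/4+φ₂/2)/tan(π/4+φ₁/2)] = -1.2106;  Δφ = -0.9233 rad,  Δλ = -2.2777 rad
q = Δφ/Δψ = 0.7627
d = R·√(Δφ² + q²Δλ²) = 6365·1.96726 = 12522 km

12522 km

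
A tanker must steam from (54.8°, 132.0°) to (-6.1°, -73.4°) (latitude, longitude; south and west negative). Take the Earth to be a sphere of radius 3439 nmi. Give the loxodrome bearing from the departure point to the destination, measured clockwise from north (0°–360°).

114.9°

Meridional parts: M(φ₁)=+1.1482, M(φ₂)=-0.1067 → ΔM = -1.2548;  Δλ = +2.6983 rad
tan C = Δλ / ΔM = -2.1503 → C = 114.94°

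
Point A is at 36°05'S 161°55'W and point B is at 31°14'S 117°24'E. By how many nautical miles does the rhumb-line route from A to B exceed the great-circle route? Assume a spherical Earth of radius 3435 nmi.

Great circle: cos σ = sin φ₁ sin φ₂ + cos φ₁ cos φ₂ cos Δλ,  σ = 1.1404 rad → d_gc = 3917.2 nmi
Rhumb line: Δψ = +0.1018, q = Δφ/Δψ = 0.8319, d_rh = R√(Δφ²+q²Δλ²) = 4034.4 nmi
Excess = 4034.4 − 3917.2 = 117.2 ≈ 117 nmi

117 nmi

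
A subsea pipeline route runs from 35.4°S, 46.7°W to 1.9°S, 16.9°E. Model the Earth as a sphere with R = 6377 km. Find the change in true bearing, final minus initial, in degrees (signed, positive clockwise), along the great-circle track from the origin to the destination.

-23.4°

At departure: θ₁ = atan2(sin Δλ cos φ₂, cos φ₁ sin φ₂ − sin φ₁ cos φ₂ cos Δλ) = 75.57°
At arrival: θ₂ = atan2(sin Δλ cos φ₁, −cos φ₂ sin φ₁ + sin φ₂ cos φ₁ cos Δλ) = 52.17°
Δθ = θ₂ − θ₁ = -23.4°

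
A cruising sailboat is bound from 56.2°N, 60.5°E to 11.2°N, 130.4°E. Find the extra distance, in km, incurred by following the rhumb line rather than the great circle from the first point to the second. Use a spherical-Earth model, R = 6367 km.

182 km

Great circle: cos σ = sin φ₁ sin φ₂ + cos φ₁ cos φ₂ cos Δλ,  σ = 1.2144 rad → d_gc = 7731.8 km
Rhumb line: Δψ = -0.9946, q = Δφ/Δψ = 0.7897, d_rh = R√(Δφ²+q²Δλ²) = 7914.0 km
Excess = 7914.0 − 7731.8 = 182.2 ≈ 182 km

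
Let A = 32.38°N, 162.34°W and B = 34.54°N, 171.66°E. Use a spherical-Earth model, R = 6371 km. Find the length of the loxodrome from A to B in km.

2424 km

Δψ = ln[tan(π/4+φ₂/2)/tan(π/4+φ₁/2)] = +0.0452;  Δφ = +0.0377 rad,  Δλ = -0.4538 rad
q = Δφ/Δψ = 0.8342
d = R·√(Δφ² + q²Δλ²) = 6371·0.38041 = 2424 km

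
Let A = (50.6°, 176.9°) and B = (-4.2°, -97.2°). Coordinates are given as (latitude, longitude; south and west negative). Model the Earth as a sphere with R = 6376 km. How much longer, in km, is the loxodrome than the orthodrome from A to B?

218 km

Great circle: cos σ = sin φ₁ sin φ₂ + cos φ₁ cos φ₂ cos Δλ,  σ = 1.5821 rad → d_gc = 10087.7 km
Rhumb line: Δψ = -1.1004, q = Δφ/Δψ = 0.8691, d_rh = R√(Δφ²+q²Δλ²) = 10306.1 km
Excess = 10306.1 − 10087.7 = 218.4 ≈ 218 km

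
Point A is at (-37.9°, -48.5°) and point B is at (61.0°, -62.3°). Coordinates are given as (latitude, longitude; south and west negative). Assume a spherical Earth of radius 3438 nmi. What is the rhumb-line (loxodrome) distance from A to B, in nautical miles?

5975 nmi

Δψ = ln[tan(π/4+φ₂/2)/tan(π/4+φ₁/2)] = +2.0682;  Δφ = +1.7261 rad,  Δλ = -0.2409 rad
q = Δφ/Δψ = 0.8346
d = R·√(Δφ² + q²Δλ²) = 3438·1.73780 = 5975 nmi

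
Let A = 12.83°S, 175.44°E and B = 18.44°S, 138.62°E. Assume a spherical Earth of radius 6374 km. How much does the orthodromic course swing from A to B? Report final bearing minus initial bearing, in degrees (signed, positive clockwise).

Initial bearing θ₁ = atan2(sin Δλ cos φ₂, cos φ₁ sin φ₂ − sin φ₁ cos φ₂ cos Δλ) = 256.19°
Final bearing θ₂ = (initial bearing from the destination back to the start) + 180° = 266.45°
Δθ = θ₂ − θ₁ = +10.3°

+10.3°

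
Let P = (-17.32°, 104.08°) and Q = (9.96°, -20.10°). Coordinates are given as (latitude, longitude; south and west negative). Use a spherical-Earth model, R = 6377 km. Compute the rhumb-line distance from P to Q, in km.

13994 km

Rhumb course C = atan2(Δλ, Δψ) with Δψ = ln[tan(π/4+φ₂/2)/tan(π/4+φ₁/2)] = +0.4817, Δλ = -2.1673 → C = 282.53°
d = R·|Δφ| / |cos C| = 6377·0.47613 / 0.21697 = 13994 km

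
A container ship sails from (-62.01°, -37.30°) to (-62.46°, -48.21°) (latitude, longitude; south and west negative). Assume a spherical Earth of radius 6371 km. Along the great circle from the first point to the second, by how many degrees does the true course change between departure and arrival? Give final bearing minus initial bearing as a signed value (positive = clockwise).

+9.7°

Initial bearing θ₁ = atan2(sin Δλ cos φ₂, cos φ₁ sin φ₂ − sin φ₁ cos φ₂ cos Δλ) = 260.13°
Final bearing θ₂ = (initial bearing from the destination back to the start) + 180° = 269.79°
Δθ = θ₂ − θ₁ = +9.7°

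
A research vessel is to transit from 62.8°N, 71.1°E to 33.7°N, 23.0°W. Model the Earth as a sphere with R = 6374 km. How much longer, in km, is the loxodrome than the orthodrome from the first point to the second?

519 km

Great circle: cos σ = sin φ₁ sin φ₂ + cos φ₁ cos φ₂ cos Δλ,  σ = 1.0857 rad → d_gc = 6920.2 km
Rhumb line: Δψ = -0.7938, q = Δφ/Δψ = 0.6398, d_rh = R√(Δφ²+q²Δλ²) = 7439.4 km
Excess = 7439.4 − 6920.2 = 519.2 ≈ 519 km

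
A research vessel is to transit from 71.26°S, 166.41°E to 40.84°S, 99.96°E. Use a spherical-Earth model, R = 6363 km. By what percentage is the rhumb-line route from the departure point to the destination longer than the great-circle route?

4.1%

Great circle: σ = 0.7722 rad → d_gc = Rσ = 4913.4 km
Rhumb: Δφ = +0.5309, Δλ = -1.1598, Δψ = +1.0196, q = Δφ/Δψ = 0.5207 → d_rh = R√(Δφ²+q²Δλ²) = 5116.7 km
Excess = (5116.7 − 4913.4) / 4913.4 = 203.3 / 4913.4 = 4.14% ≈ 4.1%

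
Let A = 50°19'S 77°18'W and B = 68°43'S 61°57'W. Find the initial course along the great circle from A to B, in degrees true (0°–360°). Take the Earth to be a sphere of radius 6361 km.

N = sin Δλ·cos φ₂ = +0.0961;  D = cos φ₁ sin φ₂ − sin φ₁ cos φ₂ cos Δλ = -0.3256
initial course = atan2(N, D) = 163.56°

163.6°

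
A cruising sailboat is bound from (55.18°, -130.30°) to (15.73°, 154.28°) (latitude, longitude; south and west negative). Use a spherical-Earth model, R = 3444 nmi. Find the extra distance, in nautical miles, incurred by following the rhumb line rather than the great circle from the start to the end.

Great circle: cos σ = sin φ₁ sin φ₂ + cos φ₁ cos φ₂ cos Δλ,  σ = 1.2015 rad → d_gc = 4138.1 nmi
Rhumb line: Δψ = -0.8817, q = Δφ/Δψ = 0.7809, d_rh = R√(Δφ²+q²Δλ²) = 4261.1 nmi
Excess = 4261.1 − 4138.1 = 123.0 ≈ 123 nmi

123 nmi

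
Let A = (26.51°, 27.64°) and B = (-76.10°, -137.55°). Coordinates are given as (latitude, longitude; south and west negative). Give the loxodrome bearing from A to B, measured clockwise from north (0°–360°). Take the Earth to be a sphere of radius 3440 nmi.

Δψ = ln[tan(π/4+φ₂/2)/tan(π/4+φ₁/2)] = -2.5847
Δλ = -2.8831 rad (taken the short way round)
course = atan2(Δλ, Δψ) = 228.12°

228.1°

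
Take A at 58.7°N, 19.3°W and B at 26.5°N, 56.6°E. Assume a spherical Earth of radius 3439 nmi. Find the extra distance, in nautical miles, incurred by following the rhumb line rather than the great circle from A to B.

Great circle: cos σ = sin φ₁ sin φ₂ + cos φ₁ cos φ₂ cos Δλ,  σ = 1.0535 rad → d_gc = 3623.0 nmi
Rhumb line: Δψ = -0.7925, q = Δφ/Δψ = 0.7091, d_rh = R√(Δφ²+q²Δλ²) = 3764.6 nmi
Excess = 3764.6 − 3623.0 = 141.6 ≈ 142 nmi

142 nmi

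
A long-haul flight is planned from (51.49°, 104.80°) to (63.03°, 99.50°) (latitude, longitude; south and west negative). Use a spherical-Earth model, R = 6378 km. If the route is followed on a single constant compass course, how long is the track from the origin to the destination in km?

1323 km

Rhumb course C = atan2(Δλ, Δψ) with Δψ = ln[tan(π/4+φ₂/2)/tan(π/4+φ₁/2)] = +0.3762, Δλ = -0.0925 → C = 346.18°
d = R·|Δφ| / |cos C| = 6378·0.20141 / 0.97107 = 1323 km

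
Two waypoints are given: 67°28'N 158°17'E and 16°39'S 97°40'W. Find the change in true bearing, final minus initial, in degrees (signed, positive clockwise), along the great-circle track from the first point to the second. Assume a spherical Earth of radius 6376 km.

+73.0°

Initial bearing θ₁ = atan2(sin Δλ cos φ₂, cos φ₁ sin φ₂ − sin φ₁ cos φ₂ cos Δλ) = 83.55°
Final bearing θ₂ = (initial bearing from the destination back to the start) + 180° = 156.58°
Δθ = θ₂ − θ₁ = +73.0°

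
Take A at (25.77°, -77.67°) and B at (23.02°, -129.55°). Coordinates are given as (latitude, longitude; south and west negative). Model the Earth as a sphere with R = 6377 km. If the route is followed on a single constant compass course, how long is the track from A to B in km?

Δψ = ln[tan(π/4+φ₂/2)/tan(π/4+φ₁/2)] = -0.0527;  Δφ = -0.0480 rad,  Δλ = -0.9055 rad
q = Δφ/Δψ = 0.9106
d = R·√(Δφ² + q²Δλ²) = 6377·0.82592 = 5267 km

5267 km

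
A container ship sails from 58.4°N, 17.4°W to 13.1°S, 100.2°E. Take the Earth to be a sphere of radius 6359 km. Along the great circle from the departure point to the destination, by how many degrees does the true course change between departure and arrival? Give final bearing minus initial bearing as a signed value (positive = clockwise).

At departure: θ₁ = atan2(sin Δλ cos φ₂, cos φ₁ sin φ₂ − sin φ₁ cos φ₂ cos Δλ) = 72.90°
At arrival: θ₂ = atan2(sin Δλ cos φ₁, −cos φ₂ sin φ₁ + sin φ₂ cos φ₁ cos Δλ) = 149.06°
Δθ = θ₂ − θ₁ = +76.2°

+76.2°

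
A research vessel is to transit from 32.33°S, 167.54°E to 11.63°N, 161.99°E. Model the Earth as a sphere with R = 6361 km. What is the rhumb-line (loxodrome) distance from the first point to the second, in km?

Δψ = ln[tan(π/4+φ₂/2)/tan(π/4+φ₁/2)] = +0.8012;  Δφ = +0.7672 rad,  Δλ = -0.0969 rad
q = Δφ/Δψ = 0.9576
d = R·√(Δφ² + q²Δλ²) = 6361·0.77283 = 4916 km

4916 km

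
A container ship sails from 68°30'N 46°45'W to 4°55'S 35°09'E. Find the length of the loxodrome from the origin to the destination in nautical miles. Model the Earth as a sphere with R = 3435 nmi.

5687 nmi

Δψ = ln[tan(π/4+φ₂/2)/tan(π/4+φ₁/2)] = -1.7474;  Δφ = -1.2814 rad,  Δλ = +1.4294 rad
q = Δφ/Δψ = 0.7333
d = R·√(Δφ² + q²Δλ²) = 3435·1.65547 = 5687 nmi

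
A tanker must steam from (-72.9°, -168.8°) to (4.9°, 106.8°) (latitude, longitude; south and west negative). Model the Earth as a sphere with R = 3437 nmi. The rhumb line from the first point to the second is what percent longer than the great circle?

4.2%

Great circle: σ = 1.6239 rad → d_gc = Rσ = 5581.3 nmi
Rhumb: Δφ = +1.3579, Δλ = -1.4731, Δψ = +1.9805, q = Δφ/Δψ = 0.6856 → d_rh = R√(Δφ²+q²Δλ²) = 5816.4 nmi
Excess = (5816.4 − 5581.3) / 5581.3 = 235.1 / 5581.3 = 4.21% ≈ 4.2%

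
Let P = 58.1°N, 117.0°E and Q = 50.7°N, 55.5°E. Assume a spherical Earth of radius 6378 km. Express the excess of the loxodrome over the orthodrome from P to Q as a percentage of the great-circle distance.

3.4%

Great circle: σ = 0.6152 rad → d_gc = Rσ = 3923.6 km
Rhumb: Δφ = -0.1292, Δλ = -1.0734, Δψ = -0.2226, q = Δφ/Δψ = 0.5801 → d_rh = R√(Δφ²+q²Δλ²) = 4056.1 km
Excess = (4056.1 − 3923.6) / 3923.6 = 132.5 / 3923.6 = 3.38% ≈ 3.4%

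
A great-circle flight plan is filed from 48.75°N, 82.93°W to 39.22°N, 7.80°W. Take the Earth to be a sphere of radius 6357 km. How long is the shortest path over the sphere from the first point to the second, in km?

Haversine: a = sin²(Δφ/2)+cos φ₁ cos φ₂ sin²(Δλ/2) = 0.19676;  σ = 2·atan2(√a,√(1−a))
σ = 52.665° → d = Rσ = 6357·0.91918 = 5843 km

5843 km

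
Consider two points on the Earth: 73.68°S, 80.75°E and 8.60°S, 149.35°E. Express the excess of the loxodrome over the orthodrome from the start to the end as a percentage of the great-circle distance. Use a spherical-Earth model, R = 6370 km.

Great circle: σ = 1.3234 rad → d_gc = Rσ = 8430.0 km
Rhumb: Δφ = +1.1359, Δλ = +1.1973, Δψ = +1.7915, q = Δφ/Δψ = 0.6340 → d_rh = R√(Δφ²+q²Δλ²) = 8702.5 km
Excess = (8702.5 − 8430.0) / 8430.0 = 272.5 / 8430.0 = 3.23% ≈ 3.2%

3.2%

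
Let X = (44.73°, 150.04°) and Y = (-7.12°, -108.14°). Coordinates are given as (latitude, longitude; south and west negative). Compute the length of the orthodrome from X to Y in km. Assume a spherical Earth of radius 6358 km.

11473 km

Haversine: a = sin²(Δφ/2)+cos φ₁ cos φ₂ sin²(Δλ/2) = 0.61582;  σ = 2·atan2(√a,√(1−a))
σ = 103.393° → d = Rσ = 6358·1.80455 = 11473 km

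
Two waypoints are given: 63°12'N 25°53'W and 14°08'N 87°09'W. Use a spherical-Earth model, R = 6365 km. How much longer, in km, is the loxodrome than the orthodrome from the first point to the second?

Great circle: cos σ = sin φ₁ sin φ₂ + cos φ₁ cos φ₂ cos Δλ,  σ = 1.1284 rad → d_gc = 7182.0 km
Rhumb line: Δψ = -1.1853, q = Δφ/Δψ = 0.7225, d_rh = R√(Δφ²+q²Δλ²) = 7341.2 km
Excess = 7341.2 − 7182.0 = 159.2 ≈ 159 km

159 km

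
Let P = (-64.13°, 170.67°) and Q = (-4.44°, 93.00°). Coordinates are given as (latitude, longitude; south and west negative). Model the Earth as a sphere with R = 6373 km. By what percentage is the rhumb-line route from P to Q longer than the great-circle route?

Great circle: σ = 1.4075 rad → d_gc = Rσ = 8970.1 km
Rhumb: Δφ = +1.0418, Δλ = -1.3556, Δψ = +1.3935, q = Δφ/Δψ = 0.7476 → d_rh = R√(Δφ²+q²Δλ²) = 9262.5 km
Excess = (9262.5 − 8970.1) / 8970.1 = 292.4 / 8970.1 = 3.26% ≈ 3.3%

3.3%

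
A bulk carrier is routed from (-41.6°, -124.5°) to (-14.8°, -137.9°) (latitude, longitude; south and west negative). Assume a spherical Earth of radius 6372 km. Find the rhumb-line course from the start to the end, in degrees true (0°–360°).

Meridional parts: M(φ₁)=-0.7998, M(φ₂)=-0.2612 → ΔM = +0.5386;  Δλ = -0.2339 rad
tan C = Δλ / ΔM = -0.4342 → C = 336.53°

336.5°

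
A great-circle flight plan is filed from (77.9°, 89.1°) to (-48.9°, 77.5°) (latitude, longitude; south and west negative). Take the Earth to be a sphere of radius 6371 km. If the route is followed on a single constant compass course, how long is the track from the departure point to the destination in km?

Rhumb course C = atan2(Δλ, Δψ) with Δψ = ln[tan(π/4+φ₂/2)/tan(π/4+φ₁/2)] = -3.2256, Δλ = -0.2025 → C = 183.59°
d = R·|Δφ| / |cos C| = 6371·2.21308 / 0.99804 = 14127 km

14127 km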